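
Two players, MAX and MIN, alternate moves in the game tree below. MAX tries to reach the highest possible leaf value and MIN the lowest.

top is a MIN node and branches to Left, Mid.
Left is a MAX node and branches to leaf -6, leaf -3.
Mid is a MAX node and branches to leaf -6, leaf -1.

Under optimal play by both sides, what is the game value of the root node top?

Left (MAX): max(-6, -3) = -3
Mid (MAX): max(-6, -1) = -1
top (MIN): min(-3, -1) = -3

-3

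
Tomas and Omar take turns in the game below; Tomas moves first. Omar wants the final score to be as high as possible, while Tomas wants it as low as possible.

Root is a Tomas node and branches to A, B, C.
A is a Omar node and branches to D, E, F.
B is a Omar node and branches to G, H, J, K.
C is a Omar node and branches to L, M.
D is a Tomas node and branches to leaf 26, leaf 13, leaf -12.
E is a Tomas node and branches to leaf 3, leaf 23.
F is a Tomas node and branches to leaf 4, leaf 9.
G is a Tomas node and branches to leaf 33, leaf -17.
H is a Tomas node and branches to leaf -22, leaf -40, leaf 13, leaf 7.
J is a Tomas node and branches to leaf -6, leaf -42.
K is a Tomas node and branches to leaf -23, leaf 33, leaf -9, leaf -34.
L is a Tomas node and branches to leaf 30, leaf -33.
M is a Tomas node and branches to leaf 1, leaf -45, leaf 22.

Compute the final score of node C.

L (Tomas): min(30, -33) = -33
M (Tomas): min(1, -45, 22) = -45
C (Omar): max(-33, -45) = -33

-33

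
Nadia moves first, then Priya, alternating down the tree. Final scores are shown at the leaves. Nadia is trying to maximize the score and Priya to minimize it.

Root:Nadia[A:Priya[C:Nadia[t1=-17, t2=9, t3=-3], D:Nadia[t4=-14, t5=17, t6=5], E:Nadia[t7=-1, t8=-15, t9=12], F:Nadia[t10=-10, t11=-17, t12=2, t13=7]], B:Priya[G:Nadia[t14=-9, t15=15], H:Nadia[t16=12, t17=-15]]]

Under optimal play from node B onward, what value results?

G (Nadia): max(-9, 15) = 15
H (Nadia): max(12, -15) = 12
B (Priya): min(15, 12) = 12

12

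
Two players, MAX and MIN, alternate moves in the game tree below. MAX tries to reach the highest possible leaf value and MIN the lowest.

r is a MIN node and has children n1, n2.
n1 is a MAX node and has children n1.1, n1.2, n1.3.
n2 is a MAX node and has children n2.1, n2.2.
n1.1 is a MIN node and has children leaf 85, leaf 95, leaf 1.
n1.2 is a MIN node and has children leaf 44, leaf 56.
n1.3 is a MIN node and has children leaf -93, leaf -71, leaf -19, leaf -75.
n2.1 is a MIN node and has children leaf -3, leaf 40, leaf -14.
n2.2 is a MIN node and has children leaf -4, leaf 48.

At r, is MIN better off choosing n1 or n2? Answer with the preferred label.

n1.1 (MIN): min(85, 95, 1) = 1
n1.2 (MIN): min(44, 56) = 44
n1.3 (MIN): min(-93, -71, -19, -75) = -93
n1 (MAX): max(1, 44, -93) = 44
n2.1 (MIN): min(-3, 40, -14) = -14
n2.2 (MIN): min(-4, 48) = -4
n2 (MAX): max(-14, -4) = -4
MIN prefers the lower value; n1=44, n2=-4. n2 is better since -4 < 44.

n2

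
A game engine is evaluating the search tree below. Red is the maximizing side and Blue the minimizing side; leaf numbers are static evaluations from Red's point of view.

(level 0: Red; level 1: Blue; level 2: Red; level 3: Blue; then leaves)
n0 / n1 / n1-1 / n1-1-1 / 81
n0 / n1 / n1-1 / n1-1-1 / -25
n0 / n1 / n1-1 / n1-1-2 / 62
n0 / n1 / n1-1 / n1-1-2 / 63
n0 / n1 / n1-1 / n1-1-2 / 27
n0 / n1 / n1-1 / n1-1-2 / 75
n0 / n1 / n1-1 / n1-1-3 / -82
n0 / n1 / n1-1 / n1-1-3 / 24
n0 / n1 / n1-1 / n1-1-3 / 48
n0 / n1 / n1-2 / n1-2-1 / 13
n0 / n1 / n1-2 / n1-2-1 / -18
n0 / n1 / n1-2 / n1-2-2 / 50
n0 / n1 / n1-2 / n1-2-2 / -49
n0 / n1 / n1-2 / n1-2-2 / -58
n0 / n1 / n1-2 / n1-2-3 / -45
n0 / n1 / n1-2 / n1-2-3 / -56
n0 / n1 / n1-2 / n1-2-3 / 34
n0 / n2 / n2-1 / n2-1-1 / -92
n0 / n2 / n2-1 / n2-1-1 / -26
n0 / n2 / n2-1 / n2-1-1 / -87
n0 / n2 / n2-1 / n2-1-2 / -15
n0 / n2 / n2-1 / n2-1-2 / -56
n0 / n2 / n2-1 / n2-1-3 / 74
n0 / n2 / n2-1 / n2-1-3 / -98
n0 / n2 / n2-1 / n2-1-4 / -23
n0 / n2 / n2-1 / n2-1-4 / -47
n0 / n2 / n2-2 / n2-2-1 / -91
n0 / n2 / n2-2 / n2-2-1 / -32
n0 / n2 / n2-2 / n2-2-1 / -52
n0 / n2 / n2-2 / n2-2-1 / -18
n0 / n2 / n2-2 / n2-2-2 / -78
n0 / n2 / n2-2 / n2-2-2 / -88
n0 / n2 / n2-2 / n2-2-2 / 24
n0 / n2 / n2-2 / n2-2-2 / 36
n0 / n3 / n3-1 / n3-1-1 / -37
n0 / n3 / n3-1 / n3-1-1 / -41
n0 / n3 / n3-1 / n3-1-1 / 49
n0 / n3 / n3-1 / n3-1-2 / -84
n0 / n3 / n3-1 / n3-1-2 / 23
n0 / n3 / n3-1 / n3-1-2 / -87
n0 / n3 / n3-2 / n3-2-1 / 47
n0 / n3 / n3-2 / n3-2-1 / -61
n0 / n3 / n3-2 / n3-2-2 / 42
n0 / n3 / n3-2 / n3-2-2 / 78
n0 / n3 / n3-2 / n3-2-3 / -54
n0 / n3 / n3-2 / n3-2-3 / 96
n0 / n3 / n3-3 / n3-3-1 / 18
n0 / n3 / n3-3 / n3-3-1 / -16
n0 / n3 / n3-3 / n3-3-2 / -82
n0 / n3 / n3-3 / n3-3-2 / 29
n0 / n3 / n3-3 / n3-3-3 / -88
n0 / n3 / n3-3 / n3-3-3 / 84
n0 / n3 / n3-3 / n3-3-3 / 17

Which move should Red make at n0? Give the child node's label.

n1-1-1 (Blue): min(81, -25) = -25
n1-1-2 (Blue): min(62, 63, 27, 75) = 27
n1-1-3 (Blue): min(-82, 24, 48) = -82
n1-1 (Red): max(-25, 27, -82) = 27
n1-2-1 (Blue): min(13, -18) = -18
n1-2-2 (Blue): min(50, -49, -58) = -58
n1-2-3 (Blue): min(-45, -56, 34) = -56
n1-2 (Red): max(-18, -58, -56) = -18
n1 (Blue): min(27, -18) = -18
n2-1-1 (Blue): min(-92, -26, -87) = -92
n2-1-2 (Blue): min(-15, -56) = -56
n2-1-3 (Blue): min(74, -98) = -98
n2-1-4 (Blue): min(-23, -47) = -47
n2-1 (Red): max(-92, -56, -98, -47) = -47
n2-2-1 (Blue): min(-91, -32, -52, -18) = -91
n2-2-2 (Blue): min(-78, -88, 24, 36) = -88
n2-2 (Red): max(-91, -88) = -88
n2 (Blue): min(-47, -88) = -88
n3-1-1 (Blue): min(-37, -41, 49) = -41
n3-1-2 (Blue): min(-84, 23, -87) = -87
n3-1 (Red): max(-41, -87) = -41
n3-2-1 (Blue): min(47, -61) = -61
n3-2-2 (Blue): min(42, 78) = 42
n3-2-3 (Blue): min(-54, 96) = -54
n3-2 (Red): max(-61, 42, -54) = 42
n3-3-1 (Blue): min(18, -16) = -16
n3-3-2 (Blue): min(-82, 29) = -82
n3-3-3 (Blue): min(-88, 84, 17) = -88
n3-3 (Red): max(-16, -82, -88) = -16
n3 (Blue): min(-41, 42, -16) = -41
n0 (Red): max(-18, -88, -41) = -18
Red at n0 wants the highest of {n1=-18, n2=-88, n3=-41}, so chooses n1.

n1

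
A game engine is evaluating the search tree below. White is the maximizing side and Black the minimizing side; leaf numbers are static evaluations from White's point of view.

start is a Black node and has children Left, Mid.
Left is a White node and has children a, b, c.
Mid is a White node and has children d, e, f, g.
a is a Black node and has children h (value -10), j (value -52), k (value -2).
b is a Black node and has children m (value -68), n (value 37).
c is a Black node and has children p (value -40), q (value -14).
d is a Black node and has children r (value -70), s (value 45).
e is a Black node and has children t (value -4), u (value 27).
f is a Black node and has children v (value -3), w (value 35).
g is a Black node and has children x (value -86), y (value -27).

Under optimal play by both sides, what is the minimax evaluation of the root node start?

a (Black): min(-10, -52, -2) = -52
b (Black): min(-68, 37) = -68
c (Black): min(-40, -14) = -40
Left (White): max(-52, -68, -40) = -40
d (Black): min(-70, 45) = -70
e (Black): min(-4, 27) = -4
f (Black): min(-3, 35) = -3
g (Black): min(-86, -27) = -86
Mid (White): max(-70, -4, -3, -86) = -3
start (Black): min(-40, -3) = -40

-40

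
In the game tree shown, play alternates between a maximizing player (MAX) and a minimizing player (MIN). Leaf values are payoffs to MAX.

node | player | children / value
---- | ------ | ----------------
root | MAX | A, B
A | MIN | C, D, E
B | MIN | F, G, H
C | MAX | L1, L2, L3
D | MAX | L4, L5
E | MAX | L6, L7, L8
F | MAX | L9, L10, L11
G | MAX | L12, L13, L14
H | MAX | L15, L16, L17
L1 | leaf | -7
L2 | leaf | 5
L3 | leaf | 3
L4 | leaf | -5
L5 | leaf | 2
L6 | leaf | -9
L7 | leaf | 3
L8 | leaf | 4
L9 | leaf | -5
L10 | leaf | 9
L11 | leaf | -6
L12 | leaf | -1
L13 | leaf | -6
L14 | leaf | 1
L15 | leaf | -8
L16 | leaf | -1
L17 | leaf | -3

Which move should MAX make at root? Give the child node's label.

A

C (MAX): max(-7, 5, 3) = 5
D (MAX): max(-5, 2) = 2
E (MAX): max(-9, 3, 4) = 4
A (MIN): min(5, 2, 4) = 2
F (MAX): max(-5, 9, -6) = 9
G (MAX): max(-1, -6, 1) = 1
H (MAX): max(-8, -1, -3) = -1
B (MIN): min(9, 1, -1) = -1
root (MAX): max(2, -1) = 2
MAX at root wants the highest of {A=2, B=-1}, so chooses A.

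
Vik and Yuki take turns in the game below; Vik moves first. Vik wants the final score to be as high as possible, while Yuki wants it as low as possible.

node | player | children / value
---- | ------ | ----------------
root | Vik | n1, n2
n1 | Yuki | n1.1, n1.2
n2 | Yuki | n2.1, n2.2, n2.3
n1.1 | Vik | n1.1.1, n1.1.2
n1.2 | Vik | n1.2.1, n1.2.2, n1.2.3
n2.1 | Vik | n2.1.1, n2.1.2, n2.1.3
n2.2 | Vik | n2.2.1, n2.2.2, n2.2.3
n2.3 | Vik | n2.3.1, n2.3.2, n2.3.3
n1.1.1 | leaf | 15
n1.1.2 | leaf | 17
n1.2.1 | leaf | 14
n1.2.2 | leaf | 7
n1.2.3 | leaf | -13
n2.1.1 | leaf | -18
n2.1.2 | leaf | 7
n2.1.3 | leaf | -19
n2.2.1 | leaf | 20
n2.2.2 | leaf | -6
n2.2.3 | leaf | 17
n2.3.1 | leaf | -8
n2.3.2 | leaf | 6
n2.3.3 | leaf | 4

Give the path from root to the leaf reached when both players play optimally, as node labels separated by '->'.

root -> n1 -> n1.2 -> n1.2.1

n1.1 (Vik): max(15, 17) = 17
n1.2 (Vik): max(14, 7, -13) = 14
n1 (Yuki): min(17, 14) = 14
n2.1 (Vik): max(-18, 7, -19) = 7
n2.2 (Vik): max(20, -6, 17) = 20
n2.3 (Vik): max(-8, 6, 4) = 6
n2 (Yuki): min(7, 20, 6) = 6
root (Vik): max(14, 6) = 14
At root, Vik picks n1 (highest: 14).
At n1, Yuki picks n1.2 (lowest: 14).
At n1.2, Vik picks n1.2.1 (highest: 14).
Terminal value 14.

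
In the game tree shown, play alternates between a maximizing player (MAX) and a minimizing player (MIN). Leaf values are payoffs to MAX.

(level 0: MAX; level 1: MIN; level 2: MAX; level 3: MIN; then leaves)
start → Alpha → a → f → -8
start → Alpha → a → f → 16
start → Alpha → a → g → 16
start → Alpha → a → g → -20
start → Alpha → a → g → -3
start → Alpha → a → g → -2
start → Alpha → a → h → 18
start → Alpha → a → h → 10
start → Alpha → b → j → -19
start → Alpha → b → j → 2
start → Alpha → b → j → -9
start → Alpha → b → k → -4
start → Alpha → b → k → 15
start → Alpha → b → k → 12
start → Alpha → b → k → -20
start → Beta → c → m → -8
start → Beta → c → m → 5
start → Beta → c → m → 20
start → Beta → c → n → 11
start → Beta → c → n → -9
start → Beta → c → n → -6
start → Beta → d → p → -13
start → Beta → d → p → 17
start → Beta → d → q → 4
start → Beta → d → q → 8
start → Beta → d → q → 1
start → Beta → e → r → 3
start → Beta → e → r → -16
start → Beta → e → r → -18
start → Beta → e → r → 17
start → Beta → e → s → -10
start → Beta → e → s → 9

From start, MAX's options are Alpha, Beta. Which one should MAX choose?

f (MIN): min(-8, 16) = -8
g (MIN): min(16, -20, -3, -2) = -20
h (MIN): min(18, 10) = 10
a (MAX): max(-8, -20, 10) = 10
j (MIN): min(-19, 2, -9) = -19
k (MIN): min(-4, 15, 12, -20) = -20
b (MAX): max(-19, -20) = -19
Alpha (MIN): min(10, -19) = -19
m (MIN): min(-8, 5, 20) = -8
n (MIN): min(11, -9, -6) = -9
c (MAX): max(-8, -9) = -8
p (MIN): min(-13, 17) = -13
q (MIN): min(4, 8, 1) = 1
d (MAX): max(-13, 1) = 1
r (MIN): min(3, -16, -18, 17) = -18
s (MIN): min(-10, 9) = -10
e (MAX): max(-18, -10) = -10
Beta (MIN): min(-8, 1, -10) = -10
start (MAX): max(-19, -10) = -10
MAX at start wants the highest of {Alpha=-19, Beta=-10}, so chooses Beta.

Beta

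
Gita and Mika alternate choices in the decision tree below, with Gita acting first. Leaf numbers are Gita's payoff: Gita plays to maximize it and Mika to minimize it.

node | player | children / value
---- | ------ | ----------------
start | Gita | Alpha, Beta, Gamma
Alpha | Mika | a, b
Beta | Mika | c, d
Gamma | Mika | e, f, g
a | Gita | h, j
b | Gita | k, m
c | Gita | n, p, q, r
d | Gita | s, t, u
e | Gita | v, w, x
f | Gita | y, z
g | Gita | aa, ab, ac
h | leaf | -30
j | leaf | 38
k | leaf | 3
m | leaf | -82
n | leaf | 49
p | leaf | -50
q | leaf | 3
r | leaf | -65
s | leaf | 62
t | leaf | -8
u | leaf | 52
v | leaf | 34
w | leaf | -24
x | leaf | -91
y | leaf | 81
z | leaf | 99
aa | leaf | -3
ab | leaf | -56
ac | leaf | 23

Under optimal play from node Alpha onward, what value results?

a (Gita): max(-30, 38) = 38
b (Gita): max(3, -82) = 3
Alpha (Mika): min(38, 3) = 3

3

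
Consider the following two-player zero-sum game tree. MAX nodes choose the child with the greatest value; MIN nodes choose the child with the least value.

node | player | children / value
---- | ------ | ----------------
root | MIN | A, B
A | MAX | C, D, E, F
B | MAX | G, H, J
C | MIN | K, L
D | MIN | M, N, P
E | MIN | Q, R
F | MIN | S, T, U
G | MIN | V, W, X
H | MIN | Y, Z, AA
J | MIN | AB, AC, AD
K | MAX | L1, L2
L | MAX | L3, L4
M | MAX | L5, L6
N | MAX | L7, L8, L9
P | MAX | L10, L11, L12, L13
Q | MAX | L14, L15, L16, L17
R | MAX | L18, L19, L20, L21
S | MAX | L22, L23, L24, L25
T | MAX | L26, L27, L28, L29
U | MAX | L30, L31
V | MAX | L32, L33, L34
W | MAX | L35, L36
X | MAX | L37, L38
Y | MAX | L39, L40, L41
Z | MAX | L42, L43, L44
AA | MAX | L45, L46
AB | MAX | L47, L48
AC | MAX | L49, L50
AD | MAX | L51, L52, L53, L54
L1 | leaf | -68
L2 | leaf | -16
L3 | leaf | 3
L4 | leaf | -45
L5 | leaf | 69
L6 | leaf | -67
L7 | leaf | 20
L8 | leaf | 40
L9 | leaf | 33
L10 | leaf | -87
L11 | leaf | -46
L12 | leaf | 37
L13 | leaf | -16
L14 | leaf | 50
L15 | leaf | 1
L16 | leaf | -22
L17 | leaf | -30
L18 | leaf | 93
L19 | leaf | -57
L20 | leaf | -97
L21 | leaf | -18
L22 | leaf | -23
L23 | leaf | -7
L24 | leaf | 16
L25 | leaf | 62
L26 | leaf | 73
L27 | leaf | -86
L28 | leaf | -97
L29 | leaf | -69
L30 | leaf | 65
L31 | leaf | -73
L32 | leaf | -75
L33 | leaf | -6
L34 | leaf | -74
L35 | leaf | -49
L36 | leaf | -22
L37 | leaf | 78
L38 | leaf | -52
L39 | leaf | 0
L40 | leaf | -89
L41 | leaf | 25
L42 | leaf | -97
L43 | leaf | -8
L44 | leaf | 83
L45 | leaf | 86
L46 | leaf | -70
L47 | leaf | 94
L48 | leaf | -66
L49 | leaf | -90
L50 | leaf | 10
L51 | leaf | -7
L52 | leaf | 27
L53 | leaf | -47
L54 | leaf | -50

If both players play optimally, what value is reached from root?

K (MAX): max(-68, -16) = -16
L (MAX): max(3, -45) = 3
C (MIN): min(-16, 3) = -16
M (MAX): max(69, -67) = 69
N (MAX): max(20, 40, 33) = 40
P (MAX): max(-87, -46, 37, -16) = 37
D (MIN): min(69, 40, 37) = 37
Q (MAX): max(50, 1, -22, -30) = 50
R (MAX): max(93, -57, -97, -18) = 93
E (MIN): min(50, 93) = 50
S (MAX): max(-23, -7, 16, 62) = 62
T (MAX): max(73, -86, -97, -69) = 73
U (MAX): max(65, -73) = 65
F (MIN): min(62, 73, 65) = 62
A (MAX): max(-16, 37, 50, 62) = 62
V (MAX): max(-75, -6, -74) = -6
W (MAX): max(-49, -22) = -22
X (MAX): max(78, -52) = 78
G (MIN): min(-6, -22, 78) = -22
Y (MAX): max(0, -89, 25) = 25
Z (MAX): max(-97, -8, 83) = 83
AA (MAX): max(86, -70) = 86
H (MIN): min(25, 83, 86) = 25
AB (MAX): max(94, -66) = 94
AC (MAX): max(-90, 10) = 10
AD (MAX): max(-7, 27, -47, -50) = 27
J (MIN): min(94, 10, 27) = 10
B (MAX): max(-22, 25, 10) = 25
root (MIN): min(62, 25) = 25

25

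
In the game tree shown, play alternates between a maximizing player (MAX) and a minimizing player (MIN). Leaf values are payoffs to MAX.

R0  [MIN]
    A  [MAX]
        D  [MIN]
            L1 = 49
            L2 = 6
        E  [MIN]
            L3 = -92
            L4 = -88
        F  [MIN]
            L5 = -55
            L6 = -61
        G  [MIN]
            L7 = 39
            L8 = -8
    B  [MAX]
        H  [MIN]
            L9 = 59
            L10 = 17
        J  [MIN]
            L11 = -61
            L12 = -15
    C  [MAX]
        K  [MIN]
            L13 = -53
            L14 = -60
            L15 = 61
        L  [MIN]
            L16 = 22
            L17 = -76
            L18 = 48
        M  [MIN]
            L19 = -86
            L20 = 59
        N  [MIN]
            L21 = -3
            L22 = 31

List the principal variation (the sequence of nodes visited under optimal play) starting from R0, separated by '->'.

R0 -> C -> N -> L21

D (MIN): min(49, 6) = 6
E (MIN): min(-92, -88) = -92
F (MIN): min(-55, -61) = -61
G (MIN): min(39, -8) = -8
A (MAX): max(6, -92, -61, -8) = 6
H (MIN): min(59, 17) = 17
J (MIN): min(-61, -15) = -61
B (MAX): max(17, -61) = 17
K (MIN): min(-53, -60, 61) = -60
L (MIN): min(22, -76, 48) = -76
M (MIN): min(-86, 59) = -86
N (MIN): min(-3, 31) = -3
C (MAX): max(-60, -76, -86, -3) = -3
R0 (MIN): min(6, 17, -3) = -3
At R0, MIN picks C (lowest: -3).
At C, MAX picks N (highest: -3).
At N, MIN picks L21 (lowest: -3).
Terminal value -3.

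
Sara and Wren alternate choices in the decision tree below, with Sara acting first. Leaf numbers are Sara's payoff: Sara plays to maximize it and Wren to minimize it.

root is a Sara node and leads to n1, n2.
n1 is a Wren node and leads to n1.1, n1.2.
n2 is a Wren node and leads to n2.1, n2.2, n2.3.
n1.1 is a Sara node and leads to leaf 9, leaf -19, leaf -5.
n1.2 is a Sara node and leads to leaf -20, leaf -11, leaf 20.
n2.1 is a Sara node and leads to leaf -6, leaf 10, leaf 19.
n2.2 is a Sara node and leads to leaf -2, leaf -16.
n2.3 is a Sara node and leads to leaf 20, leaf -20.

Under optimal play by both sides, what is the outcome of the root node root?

9

n1.1 (Sara): max(9, -19, -5) = 9
n1.2 (Sara): max(-20, -11, 20) = 20
n1 (Wren): min(9, 20) = 9
n2.1 (Sara): max(-6, 10, 19) = 19
n2.2 (Sara): max(-2, -16) = -2
n2.3 (Sara): max(20, -20) = 20
n2 (Wren): min(19, -2, 20) = -2
root (Sara): max(9, -2) = 9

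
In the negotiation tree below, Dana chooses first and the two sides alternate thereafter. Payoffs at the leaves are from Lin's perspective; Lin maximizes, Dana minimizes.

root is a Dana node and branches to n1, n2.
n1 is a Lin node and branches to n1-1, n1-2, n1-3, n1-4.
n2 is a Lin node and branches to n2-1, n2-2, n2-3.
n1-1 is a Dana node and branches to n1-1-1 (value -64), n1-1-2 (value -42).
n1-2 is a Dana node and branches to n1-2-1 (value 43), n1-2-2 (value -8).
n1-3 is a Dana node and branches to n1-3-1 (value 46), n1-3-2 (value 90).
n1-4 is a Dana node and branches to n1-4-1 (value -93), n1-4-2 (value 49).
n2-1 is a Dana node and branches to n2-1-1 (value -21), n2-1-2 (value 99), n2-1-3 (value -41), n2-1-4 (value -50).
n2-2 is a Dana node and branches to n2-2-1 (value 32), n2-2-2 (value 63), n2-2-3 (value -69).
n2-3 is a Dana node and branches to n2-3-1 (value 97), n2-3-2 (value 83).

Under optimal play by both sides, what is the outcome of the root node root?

46

n1-1 (Dana): min(-64, -42) = -64
n1-2 (Dana): min(43, -8) = -8
n1-3 (Dana): min(46, 90) = 46
n1-4 (Dana): min(-93, 49) = -93
n1 (Lin): max(-64, -8, 46, -93) = 46
n2-1 (Dana): min(-21, 99, -41, -50) = -50
n2-2 (Dana): min(32, 63, -69) = -69
n2-3 (Dana): min(97, 83) = 83
n2 (Lin): max(-50, -69, 83) = 83
root (Dana): min(46, 83) = 46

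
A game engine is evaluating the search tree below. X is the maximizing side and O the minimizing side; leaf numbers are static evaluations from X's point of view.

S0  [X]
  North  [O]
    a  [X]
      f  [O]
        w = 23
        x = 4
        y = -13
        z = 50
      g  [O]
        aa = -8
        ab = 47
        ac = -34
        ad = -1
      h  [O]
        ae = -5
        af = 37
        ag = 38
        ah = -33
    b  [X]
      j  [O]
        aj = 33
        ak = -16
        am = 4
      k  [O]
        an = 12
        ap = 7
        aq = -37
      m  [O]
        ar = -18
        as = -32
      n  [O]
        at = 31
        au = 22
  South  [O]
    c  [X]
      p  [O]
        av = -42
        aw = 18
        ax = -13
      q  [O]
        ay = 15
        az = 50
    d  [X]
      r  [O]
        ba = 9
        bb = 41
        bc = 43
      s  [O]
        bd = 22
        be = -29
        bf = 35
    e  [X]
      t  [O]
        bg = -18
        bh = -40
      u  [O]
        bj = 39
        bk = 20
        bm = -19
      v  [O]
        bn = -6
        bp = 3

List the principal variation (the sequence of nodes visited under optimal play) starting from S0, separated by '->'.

S0 -> South -> e -> v -> bn

f (O): min(23, 4, -13, 50) = -13
g (O): min(-8, 47, -34, -1) = -34
h (O): min(-5, 37, 38, -33) = -33
a (X): max(-13, -34, -33) = -13
j (O): min(33, -16, 4) = -16
k (O): min(12, 7, -37) = -37
m (O): min(-18, -32) = -32
n (O): min(31, 22) = 22
b (X): max(-16, -37, -32, 22) = 22
North (O): min(-13, 22) = -13
p (O): min(-42, 18, -13) = -42
q (O): min(15, 50) = 15
c (X): max(-42, 15) = 15
r (O): min(9, 41, 43) = 9
s (O): min(22, -29, 35) = -29
d (X): max(9, -29) = 9
t (O): min(-18, -40) = -40
u (O): min(39, 20, -19) = -19
v (O): min(-6, 3) = -6
e (X): max(-40, -19, -6) = -6
South (O): min(15, 9, -6) = -6
S0 (X): max(-13, -6) = -6
At S0, X picks South (highest: -6).
At South, O picks e (lowest: -6).
At e, X picks v (highest: -6).
At v, O picks bn (lowest: -6).
Terminal value -6.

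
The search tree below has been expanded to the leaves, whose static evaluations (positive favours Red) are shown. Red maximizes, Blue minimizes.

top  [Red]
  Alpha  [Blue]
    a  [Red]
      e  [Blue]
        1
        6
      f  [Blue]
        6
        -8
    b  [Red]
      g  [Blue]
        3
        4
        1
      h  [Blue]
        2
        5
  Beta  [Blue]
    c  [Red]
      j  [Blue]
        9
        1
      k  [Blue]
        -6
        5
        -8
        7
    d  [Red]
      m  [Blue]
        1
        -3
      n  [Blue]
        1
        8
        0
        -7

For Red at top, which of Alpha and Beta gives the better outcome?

Alpha

e (Blue): min(1, 6) = 1
f (Blue): min(6, -8) = -8
a (Red): max(1, -8) = 1
g (Blue): min(3, 4, 1) = 1
h (Blue): min(2, 5) = 2
b (Red): max(1, 2) = 2
Alpha (Blue): min(1, 2) = 1
j (Blue): min(9, 1) = 1
k (Blue): min(-6, 5, -8, 7) = -8
c (Red): max(1, -8) = 1
m (Blue): min(1, -3) = -3
n (Blue): min(1, 8, 0, -7) = -7
d (Red): max(-3, -7) = -3
Beta (Blue): min(1, -3) = -3
Red prefers the higher value; Alpha=1, Beta=-3. Alpha is better since 1 > -3.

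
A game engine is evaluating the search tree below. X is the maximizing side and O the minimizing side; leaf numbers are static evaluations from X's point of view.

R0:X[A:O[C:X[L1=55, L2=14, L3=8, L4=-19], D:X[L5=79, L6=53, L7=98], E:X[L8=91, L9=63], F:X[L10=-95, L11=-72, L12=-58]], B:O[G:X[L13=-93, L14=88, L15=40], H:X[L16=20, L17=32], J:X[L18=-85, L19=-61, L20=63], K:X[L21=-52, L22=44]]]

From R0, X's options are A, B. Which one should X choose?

B

C (X): max(55, 14, 8, -19) = 55
D (X): max(79, 53, 98) = 98
E (X): max(91, 63) = 91
F (X): max(-95, -72, -58) = -58
A (O): min(55, 98, 91, -58) = -58
G (X): max(-93, 88, 40) = 88
H (X): max(20, 32) = 32
J (X): max(-85, -61, 63) = 63
K (X): max(-52, 44) = 44
B (O): min(88, 32, 63, 44) = 32
R0 (X): max(-58, 32) = 32
X at R0 wants the highest of {A=-58, B=32}, so chooses B.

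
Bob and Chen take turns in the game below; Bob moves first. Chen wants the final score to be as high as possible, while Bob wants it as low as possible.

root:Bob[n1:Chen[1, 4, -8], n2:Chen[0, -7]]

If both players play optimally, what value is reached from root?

n1 (Chen): max(1, 4, -8) = 4
n2 (Chen): max(0, -7) = 0
root (Bob): min(4, 0) = 0

0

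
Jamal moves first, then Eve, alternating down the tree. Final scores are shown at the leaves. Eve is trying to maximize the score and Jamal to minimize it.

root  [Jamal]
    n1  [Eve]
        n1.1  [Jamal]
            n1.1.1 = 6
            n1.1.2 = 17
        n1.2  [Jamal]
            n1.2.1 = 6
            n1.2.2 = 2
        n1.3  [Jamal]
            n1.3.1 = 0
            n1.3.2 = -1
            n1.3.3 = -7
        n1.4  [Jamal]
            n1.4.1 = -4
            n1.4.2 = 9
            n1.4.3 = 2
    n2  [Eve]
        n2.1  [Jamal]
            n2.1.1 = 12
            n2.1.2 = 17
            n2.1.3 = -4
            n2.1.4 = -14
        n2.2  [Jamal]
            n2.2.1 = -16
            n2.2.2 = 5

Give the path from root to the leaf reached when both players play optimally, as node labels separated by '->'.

n1.1 (Jamal): min(6, 17) = 6
n1.2 (Jamal): min(6, 2) = 2
n1.3 (Jamal): min(0, -1, -7) = -7
n1.4 (Jamal): min(-4, 9, 2) = -4
n1 (Eve): max(6, 2, -7, -4) = 6
n2.1 (Jamal): min(12, 17, -4, -14) = -14
n2.2 (Jamal): min(-16, 5) = -16
n2 (Eve): max(-14, -16) = -14
root (Jamal): min(6, -14) = -14
At root, Jamal picks n2 (lowest: -14).
At n2, Eve picks n2.1 (highest: -14).
At n2.1, Jamal picks n2.1.4 (lowest: -14).
Terminal value -14.

root -> n2 -> n2.1 -> n2.1.4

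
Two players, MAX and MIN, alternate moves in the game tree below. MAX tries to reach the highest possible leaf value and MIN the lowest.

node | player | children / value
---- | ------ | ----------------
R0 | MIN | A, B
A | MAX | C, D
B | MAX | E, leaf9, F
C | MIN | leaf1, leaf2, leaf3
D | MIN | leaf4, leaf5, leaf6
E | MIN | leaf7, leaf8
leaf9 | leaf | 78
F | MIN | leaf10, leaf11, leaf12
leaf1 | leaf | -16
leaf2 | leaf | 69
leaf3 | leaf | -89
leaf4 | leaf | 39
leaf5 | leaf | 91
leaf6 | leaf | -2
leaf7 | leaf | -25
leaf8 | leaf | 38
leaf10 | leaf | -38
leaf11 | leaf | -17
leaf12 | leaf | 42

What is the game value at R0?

C (MIN): min(-16, 69, -89) = -89
D (MIN): min(39, 91, -2) = -2
A (MAX): max(-89, -2) = -2
E (MIN): min(-25, 38) = -25
F (MIN): min(-38, -17, 42) = -38
B (MAX): max(-25, 78, -38) = 78
R0 (MIN): min(-2, 78) = -2

-2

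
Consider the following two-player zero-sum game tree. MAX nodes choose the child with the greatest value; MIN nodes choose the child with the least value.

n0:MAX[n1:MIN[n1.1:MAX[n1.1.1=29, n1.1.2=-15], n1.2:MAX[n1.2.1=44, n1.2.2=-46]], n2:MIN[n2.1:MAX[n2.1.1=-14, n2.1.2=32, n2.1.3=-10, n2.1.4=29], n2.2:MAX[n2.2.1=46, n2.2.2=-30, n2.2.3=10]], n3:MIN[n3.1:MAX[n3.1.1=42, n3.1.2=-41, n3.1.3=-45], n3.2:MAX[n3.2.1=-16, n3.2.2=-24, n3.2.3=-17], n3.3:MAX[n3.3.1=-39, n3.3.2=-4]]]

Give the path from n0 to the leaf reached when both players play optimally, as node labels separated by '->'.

n0 -> n2 -> n2.1 -> n2.1.2

n1.1 (MAX): max(29, -15) = 29
n1.2 (MAX): max(44, -46) = 44
n1 (MIN): min(29, 44) = 29
n2.1 (MAX): max(-14, 32, -10, 29) = 32
n2.2 (MAX): max(46, -30, 10) = 46
n2 (MIN): min(32, 46) = 32
n3.1 (MAX): max(42, -41, -45) = 42
n3.2 (MAX): max(-16, -24, -17) = -16
n3.3 (MAX): max(-39, -4) = -4
n3 (MIN): min(42, -16, -4) = -16
n0 (MAX): max(29, 32, -16) = 32
At n0, MAX picks n2 (highest: 32).
At n2, MIN picks n2.1 (lowest: 32).
At n2.1, MAX picks n2.1.2 (highest: 32).
Terminal value 32.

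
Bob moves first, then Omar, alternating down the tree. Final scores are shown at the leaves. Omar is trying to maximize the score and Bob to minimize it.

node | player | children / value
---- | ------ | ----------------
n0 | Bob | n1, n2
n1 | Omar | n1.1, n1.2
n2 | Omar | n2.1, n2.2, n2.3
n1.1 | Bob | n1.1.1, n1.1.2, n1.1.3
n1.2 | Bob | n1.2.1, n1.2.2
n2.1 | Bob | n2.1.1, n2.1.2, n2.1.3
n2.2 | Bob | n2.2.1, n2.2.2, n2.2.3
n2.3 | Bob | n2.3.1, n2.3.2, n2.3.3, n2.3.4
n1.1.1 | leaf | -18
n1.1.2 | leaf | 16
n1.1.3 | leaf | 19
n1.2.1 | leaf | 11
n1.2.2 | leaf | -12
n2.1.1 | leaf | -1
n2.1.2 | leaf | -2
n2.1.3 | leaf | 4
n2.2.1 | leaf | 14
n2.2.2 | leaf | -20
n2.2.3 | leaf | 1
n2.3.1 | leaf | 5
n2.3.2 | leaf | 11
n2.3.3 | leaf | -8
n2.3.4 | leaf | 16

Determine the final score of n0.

-12

n1.1 (Bob): min(-18, 16, 19) = -18
n1.2 (Bob): min(11, -12) = -12
n1 (Omar): max(-18, -12) = -12
n2.1 (Bob): min(-1, -2, 4) = -2
n2.2 (Bob): min(14, -20, 1) = -20
n2.3 (Bob): min(5, 11, -8, 16) = -8
n2 (Omar): max(-2, -20, -8) = -2
n0 (Bob): min(-12, -2) = -12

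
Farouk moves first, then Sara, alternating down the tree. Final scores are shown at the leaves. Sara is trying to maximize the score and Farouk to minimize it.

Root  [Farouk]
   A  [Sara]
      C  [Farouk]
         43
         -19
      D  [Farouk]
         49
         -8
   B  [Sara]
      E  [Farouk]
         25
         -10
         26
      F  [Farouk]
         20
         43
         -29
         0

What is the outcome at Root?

-10

C (Farouk): min(43, -19) = -19
D (Farouk): min(49, -8) = -8
A (Sara): max(-19, -8) = -8
E (Farouk): min(25, -10, 26) = -10
F (Farouk): min(20, 43, -29, 0) = -29
B (Sara): max(-10, -29) = -10
Root (Farouk): min(-8, -10) = -10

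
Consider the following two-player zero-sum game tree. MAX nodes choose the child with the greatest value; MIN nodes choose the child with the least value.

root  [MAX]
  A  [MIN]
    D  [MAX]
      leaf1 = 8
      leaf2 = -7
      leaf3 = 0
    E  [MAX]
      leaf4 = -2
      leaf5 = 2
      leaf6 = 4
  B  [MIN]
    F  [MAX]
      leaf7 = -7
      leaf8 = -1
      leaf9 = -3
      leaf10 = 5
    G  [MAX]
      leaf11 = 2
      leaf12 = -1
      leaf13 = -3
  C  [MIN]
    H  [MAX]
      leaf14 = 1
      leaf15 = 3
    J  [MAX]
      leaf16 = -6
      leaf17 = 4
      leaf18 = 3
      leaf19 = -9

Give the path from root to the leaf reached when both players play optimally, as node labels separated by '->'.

root -> A -> E -> leaf6

D (MAX): max(8, -7, 0) = 8
E (MAX): max(-2, 2, 4) = 4
A (MIN): min(8, 4) = 4
F (MAX): max(-7, -1, -3, 5) = 5
G (MAX): max(2, -1, -3) = 2
B (MIN): min(5, 2) = 2
H (MAX): max(1, 3) = 3
J (MAX): max(-6, 4, 3, -9) = 4
C (MIN): min(3, 4) = 3
root (MAX): max(4, 2, 3) = 4
At root, MAX picks A (highest: 4).
At A, MIN picks E (lowest: 4).
At E, MAX picks leaf6 (highest: 4).
Terminal value 4.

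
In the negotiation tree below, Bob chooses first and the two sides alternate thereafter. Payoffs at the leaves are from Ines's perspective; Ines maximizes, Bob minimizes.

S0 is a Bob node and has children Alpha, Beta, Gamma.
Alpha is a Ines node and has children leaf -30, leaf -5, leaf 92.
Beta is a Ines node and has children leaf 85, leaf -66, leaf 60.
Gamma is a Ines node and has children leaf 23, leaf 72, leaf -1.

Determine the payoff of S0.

72

Alpha (Ines): max(-30, -5, 92) = 92
Beta (Ines): max(85, -66, 60) = 85
Gamma (Ines): max(23, 72, -1) = 72
S0 (Bob): min(92, 85, 72) = 72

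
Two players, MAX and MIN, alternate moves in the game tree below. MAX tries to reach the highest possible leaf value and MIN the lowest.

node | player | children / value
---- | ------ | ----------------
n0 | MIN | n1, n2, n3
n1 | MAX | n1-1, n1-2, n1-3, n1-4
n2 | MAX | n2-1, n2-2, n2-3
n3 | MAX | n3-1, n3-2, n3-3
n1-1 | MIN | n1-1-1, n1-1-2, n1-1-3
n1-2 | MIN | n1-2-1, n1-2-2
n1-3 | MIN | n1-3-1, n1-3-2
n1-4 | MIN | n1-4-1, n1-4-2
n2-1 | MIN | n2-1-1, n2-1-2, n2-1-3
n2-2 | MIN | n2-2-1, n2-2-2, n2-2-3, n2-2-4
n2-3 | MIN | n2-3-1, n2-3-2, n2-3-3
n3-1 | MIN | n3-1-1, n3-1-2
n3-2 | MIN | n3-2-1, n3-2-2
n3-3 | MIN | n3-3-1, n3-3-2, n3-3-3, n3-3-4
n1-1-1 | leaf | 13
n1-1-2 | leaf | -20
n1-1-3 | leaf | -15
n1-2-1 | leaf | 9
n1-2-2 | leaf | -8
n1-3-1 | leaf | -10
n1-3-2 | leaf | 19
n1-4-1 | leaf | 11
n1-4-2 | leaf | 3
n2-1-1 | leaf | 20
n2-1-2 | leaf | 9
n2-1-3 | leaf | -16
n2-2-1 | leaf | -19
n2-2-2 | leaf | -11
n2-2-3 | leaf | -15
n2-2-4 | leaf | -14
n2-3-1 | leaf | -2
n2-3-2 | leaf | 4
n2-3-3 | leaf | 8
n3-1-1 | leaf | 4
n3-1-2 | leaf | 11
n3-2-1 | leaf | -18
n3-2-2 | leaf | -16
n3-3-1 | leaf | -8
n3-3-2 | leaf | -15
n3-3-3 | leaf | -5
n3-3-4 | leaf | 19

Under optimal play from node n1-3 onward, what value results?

-10

n1-3 (MIN): min(-10, 19) = -10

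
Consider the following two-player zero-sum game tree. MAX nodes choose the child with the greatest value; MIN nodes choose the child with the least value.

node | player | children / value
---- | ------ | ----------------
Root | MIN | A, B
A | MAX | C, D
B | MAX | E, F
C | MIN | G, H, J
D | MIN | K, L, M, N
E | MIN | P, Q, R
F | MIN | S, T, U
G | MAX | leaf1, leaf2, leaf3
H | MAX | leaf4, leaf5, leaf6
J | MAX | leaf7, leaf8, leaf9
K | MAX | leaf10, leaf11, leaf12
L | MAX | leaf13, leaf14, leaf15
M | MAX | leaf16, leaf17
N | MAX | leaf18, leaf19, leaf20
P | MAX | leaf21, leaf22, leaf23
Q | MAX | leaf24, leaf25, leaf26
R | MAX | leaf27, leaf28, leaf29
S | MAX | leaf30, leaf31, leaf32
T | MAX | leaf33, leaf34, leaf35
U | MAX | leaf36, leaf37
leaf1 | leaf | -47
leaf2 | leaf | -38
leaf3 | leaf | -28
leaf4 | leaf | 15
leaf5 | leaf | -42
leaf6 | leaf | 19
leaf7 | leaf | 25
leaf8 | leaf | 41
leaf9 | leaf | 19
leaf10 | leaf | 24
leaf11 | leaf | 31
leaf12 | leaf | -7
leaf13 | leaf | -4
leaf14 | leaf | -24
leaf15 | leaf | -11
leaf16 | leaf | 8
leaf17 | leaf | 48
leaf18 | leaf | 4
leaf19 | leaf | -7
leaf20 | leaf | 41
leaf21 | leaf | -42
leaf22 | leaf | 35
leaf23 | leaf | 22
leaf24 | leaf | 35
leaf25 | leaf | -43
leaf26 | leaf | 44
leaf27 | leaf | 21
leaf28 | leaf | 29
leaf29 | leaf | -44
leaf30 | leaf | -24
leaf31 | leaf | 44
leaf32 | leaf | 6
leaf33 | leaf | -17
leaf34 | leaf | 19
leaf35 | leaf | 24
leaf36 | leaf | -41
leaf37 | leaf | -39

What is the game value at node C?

-28

G (MAX): max(-47, -38, -28) = -28
H (MAX): max(15, -42, 19) = 19
J (MAX): max(25, 41, 19) = 41
C (MIN): min(-28, 19, 41) = -28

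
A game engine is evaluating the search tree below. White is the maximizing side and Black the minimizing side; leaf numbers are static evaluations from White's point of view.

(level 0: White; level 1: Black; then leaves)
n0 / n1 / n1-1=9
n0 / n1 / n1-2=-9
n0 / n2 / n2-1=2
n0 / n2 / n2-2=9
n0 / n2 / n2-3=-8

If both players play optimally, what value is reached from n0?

-8

n1 (Black): min(9, -9) = -9
n2 (Black): min(2, 9, -8) = -8
n0 (White): max(-9, -8) = -8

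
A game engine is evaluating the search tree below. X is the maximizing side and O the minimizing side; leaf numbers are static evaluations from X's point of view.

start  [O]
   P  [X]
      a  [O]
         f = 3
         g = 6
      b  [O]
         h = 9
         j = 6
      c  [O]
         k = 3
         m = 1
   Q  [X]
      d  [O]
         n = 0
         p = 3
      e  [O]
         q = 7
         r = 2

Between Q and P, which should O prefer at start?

d (O): min(0, 3) = 0
e (O): min(7, 2) = 2
Q (X): max(0, 2) = 2
a (O): min(3, 6) = 3
b (O): min(9, 6) = 6
c (O): min(3, 1) = 1
P (X): max(3, 6, 1) = 6
O prefers the lower value; Q=2, P=6. Q is better since 2 < 6.

Q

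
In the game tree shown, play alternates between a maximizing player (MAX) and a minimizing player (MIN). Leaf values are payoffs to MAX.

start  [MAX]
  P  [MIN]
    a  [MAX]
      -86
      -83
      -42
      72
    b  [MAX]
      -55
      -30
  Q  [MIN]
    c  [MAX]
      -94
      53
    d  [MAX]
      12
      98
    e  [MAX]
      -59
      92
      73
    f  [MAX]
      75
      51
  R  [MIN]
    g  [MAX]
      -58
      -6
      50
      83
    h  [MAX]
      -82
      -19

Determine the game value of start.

a (MAX): max(-86, -83, -42, 72) = 72
b (MAX): max(-55, -30) = -30
P (MIN): min(72, -30) = -30
c (MAX): max(-94, 53) = 53
d (MAX): max(12, 98) = 98
e (MAX): max(-59, 92, 73) = 92
f (MAX): max(75, 51) = 75
Q (MIN): min(53, 98, 92, 75) = 53
g (MAX): max(-58, -6, 50, 83) = 83
h (MAX): max(-82, -19) = -19
R (MIN): min(83, -19) = -19
start (MAX): max(-30, 53, -19) = 53

53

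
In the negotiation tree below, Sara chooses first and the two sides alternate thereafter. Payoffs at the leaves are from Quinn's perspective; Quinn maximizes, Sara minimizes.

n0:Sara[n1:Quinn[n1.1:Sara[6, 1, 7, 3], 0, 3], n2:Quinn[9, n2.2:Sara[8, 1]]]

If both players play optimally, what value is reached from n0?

n1.1 (Sara): min(6, 1, 7, 3) = 1
n1 (Quinn): max(1, 0, 3) = 3
n2.2 (Sara): min(8, 1) = 1
n2 (Quinn): max(9, 1) = 9
n0 (Sara): min(3, 9) = 3

3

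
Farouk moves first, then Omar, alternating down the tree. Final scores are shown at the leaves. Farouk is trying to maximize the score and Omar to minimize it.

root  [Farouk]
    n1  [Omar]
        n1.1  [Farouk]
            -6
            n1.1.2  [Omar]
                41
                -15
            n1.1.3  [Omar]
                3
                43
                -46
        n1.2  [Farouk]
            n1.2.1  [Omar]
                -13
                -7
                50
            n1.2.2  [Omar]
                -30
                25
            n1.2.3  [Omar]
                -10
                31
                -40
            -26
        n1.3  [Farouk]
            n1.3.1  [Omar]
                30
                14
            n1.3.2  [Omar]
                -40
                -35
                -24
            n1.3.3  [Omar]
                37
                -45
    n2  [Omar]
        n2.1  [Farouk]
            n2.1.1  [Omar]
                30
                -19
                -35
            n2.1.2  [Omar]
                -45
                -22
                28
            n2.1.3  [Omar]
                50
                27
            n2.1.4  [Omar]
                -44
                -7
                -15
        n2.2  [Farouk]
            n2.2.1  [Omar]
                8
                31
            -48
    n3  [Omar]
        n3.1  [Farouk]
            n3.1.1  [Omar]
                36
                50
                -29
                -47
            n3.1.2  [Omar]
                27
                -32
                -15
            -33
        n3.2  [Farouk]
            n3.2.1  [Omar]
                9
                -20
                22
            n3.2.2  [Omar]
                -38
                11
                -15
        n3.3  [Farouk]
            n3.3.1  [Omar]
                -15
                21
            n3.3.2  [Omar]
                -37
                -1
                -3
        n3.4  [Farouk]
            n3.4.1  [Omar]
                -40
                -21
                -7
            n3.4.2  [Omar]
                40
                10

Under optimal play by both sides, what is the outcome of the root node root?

n1.1.2 (Omar): min(41, -15) = -15
n1.1.3 (Omar): min(3, 43, -46) = -46
n1.1 (Farouk): max(-6, -15, -46) = -6
n1.2.1 (Omar): min(-13, -7, 50) = -13
n1.2.2 (Omar): min(-30, 25) = -30
n1.2.3 (Omar): min(-10, 31, -40) = -40
n1.2 (Farouk): max(-13, -30, -40, -26) = -13
n1.3.1 (Omar): min(30, 14) = 14
n1.3.2 (Omar): min(-40, -35, -24) = -40
n1.3.3 (Omar): min(37, -45) = -45
n1.3 (Farouk): max(14, -40, -45) = 14
n1 (Omar): min(-6, -13, 14) = -13
n2.1.1 (Omar): min(30, -19, -35) = -35
n2.1.2 (Omar): min(-45, -22, 28) = -45
n2.1.3 (Omar): min(50, 27) = 27
n2.1.4 (Omar): min(-44, -7, -15) = -44
n2.1 (Farouk): max(-35, -45, 27, -44) = 27
n2.2.1 (Omar): min(8, 31) = 8
n2.2 (Farouk): max(8, -48) = 8
n2 (Omar): min(27, 8) = 8
n3.1.1 (Omar): min(36, 50, -29, -47) = -47
n3.1.2 (Omar): min(27, -32, -15) = -32
n3.1 (Farouk): max(-47, -32, -33) = -32
n3.2.1 (Omar): min(9, -20, 22) = -20
n3.2.2 (Omar): min(-38, 11, -15) = -38
n3.2 (Farouk): max(-20, -38) = -20
n3.3.1 (Omar): min(-15, 21) = -15
n3.3.2 (Omar): min(-37, -1, -3) = -37
n3.3 (Farouk): max(-15, -37) = -15
n3.4.1 (Omar): min(-40, -21, -7) = -40
n3.4.2 (Omar): min(40, 10) = 10
n3.4 (Farouk): max(-40, 10) = 10
n3 (Omar): min(-32, -20, -15, 10) = -32
root (Farouk): max(-13, 8, -32) = 8

8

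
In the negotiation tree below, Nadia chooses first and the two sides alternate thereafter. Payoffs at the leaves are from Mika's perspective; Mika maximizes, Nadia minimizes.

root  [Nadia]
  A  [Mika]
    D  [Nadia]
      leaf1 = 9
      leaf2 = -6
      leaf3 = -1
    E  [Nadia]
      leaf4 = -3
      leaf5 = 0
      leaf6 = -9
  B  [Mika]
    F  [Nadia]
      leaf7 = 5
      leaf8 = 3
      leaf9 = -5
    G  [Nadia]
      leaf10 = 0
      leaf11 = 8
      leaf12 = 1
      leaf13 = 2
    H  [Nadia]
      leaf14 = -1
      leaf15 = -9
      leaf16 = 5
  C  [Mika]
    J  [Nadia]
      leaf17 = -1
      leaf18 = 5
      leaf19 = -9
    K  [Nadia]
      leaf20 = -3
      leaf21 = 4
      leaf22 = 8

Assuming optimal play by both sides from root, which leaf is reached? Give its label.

D (Nadia): min(9, -6, -1) = -6
E (Nadia): min(-3, 0, -9) = -9
A (Mika): max(-6, -9) = -6
F (Nadia): min(5, 3, -5) = -5
G (Nadia): min(0, 8, 1, 2) = 0
H (Nadia): min(-1, -9, 5) = -9
B (Mika): max(-5, 0, -9) = 0
J (Nadia): min(-1, 5, -9) = -9
K (Nadia): min(-3, 4, 8) = -3
C (Mika): max(-9, -3) = -3
root (Nadia): min(-6, 0, -3) = -6
At root, Nadia picks A (lowest: -6).
At A, Mika picks D (highest: -6).
At D, Nadia picks leaf2 (lowest: -6).
Terminal value -6.

leaf2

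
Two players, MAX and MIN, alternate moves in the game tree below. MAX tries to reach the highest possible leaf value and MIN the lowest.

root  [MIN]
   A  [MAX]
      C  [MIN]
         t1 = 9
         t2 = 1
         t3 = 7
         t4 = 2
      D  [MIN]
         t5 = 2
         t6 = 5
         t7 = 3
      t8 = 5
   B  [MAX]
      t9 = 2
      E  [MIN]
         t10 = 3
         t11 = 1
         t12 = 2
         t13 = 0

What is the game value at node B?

2

E (MIN): min(3, 1, 2, 0) = 0
B (MAX): max(2, 0) = 2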